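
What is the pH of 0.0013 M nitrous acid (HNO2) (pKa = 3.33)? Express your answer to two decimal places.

pH = 3.24

HNO2 ⇌ NO2- + H+
Ka = 10^(−3.33) = 4.68 × 10^-4
Let x = [H+] at equilibrium. Ka = x²/(0.0013 − x).
Here C₀/Ka ≈ 2.78, so the small-x approximation fails. Use the quadratic:
x = (−Ka + √(Ka² + 4·Ka·C₀))/2 = 5.80 × 10^-4 M
pH = −log(5.80 × 10^-4) = 3.24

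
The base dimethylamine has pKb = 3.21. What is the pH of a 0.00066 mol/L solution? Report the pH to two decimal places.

pH = 10.60

(CH3)2NH + H2O ⇌ (CH3)2NH2+ + OH-
Kb = 10^(−3.21) = 6.17 × 10^-4
Kb = [OH-]²/(0.00066 − [OH-]) = 6.17 × 10^-4
Here C₀/Kb ≈ 1.07, so the small-[OH-] approximation fails. Use the quadratic:
[OH-] = [−0.000617 + √(0.000617² + 1.63e-06)]/2 = 4.00 × 10^-4 M
pOH = 3.40, so pH = 14.00 − pOH = 10.60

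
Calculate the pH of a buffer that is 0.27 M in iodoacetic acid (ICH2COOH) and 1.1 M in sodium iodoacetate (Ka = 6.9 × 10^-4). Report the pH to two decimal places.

pKa = −log(6.9 × 10^-4) = 3.161
Using pH = pKa + log([base]/[acid]) with [base]/[acid] = 1.1/0.27:
pH = 3.161 + (+0.610) = 3.77

pH = 3.77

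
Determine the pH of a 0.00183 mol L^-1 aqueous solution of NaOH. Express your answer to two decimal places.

NaOH is a strong base; [OH-] = 0.00183 M.
pOH = -log(0.00183) = 2.74
pH = 14.00 - 2.74 = 11.26

pH = 11.26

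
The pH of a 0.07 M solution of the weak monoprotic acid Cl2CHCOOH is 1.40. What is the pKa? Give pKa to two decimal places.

[H+] = 10^(-1.40) = 3.98 × 10^-2 M
At equilibrium [HA] = 0.07 − 3.98 × 10^-2 = 3.02 × 10^-2 M
Ka = [H+][A-]/[HA] = (3.98 × 10^-2)² / 3.02 × 10^-2 = 5.25 × 10^-2
pKa = -log(5.25 × 10^-2) = 1.28

pKa = 1.28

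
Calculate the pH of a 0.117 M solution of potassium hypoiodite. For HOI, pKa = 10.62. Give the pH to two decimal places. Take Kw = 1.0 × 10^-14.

pH = 11.83

OI- is the conjugate base of the weak acid HOI.
Ka = 10^(−10.62) = 2.40 × 10^-11
Kb = Kw/Ka = 1.0×10^-14 / 2.40 × 10^-11 = 4.17 × 10^-4
From the ICE table, Kb = [OH-]²/(0.117 − [OH-]) = 4.17 × 10^-4.
Here C₀/Kb ≈ 281, so the small-[OH-] approximation fails. Use the quadratic:
[OH-] = [−0.000417 + √(0.000417² + 0.000195)]/2 = 6.78 × 10^-3 M
pOH = 2.17, so pH = 14.00 − pOH = 11.83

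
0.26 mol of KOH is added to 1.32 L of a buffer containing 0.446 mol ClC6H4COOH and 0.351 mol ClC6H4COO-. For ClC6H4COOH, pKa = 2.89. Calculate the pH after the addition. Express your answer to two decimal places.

pH = 3.41

OH- converts ClC6H4COOH to ClC6H4COO-: ClC6H4COOH → 0.186 mol, ClC6H4COO- → 0.611 mol.
pH = pKa + log([A⁻]/[HA]) = 2.89 + log(0.611/0.186) = 2.89 +0.517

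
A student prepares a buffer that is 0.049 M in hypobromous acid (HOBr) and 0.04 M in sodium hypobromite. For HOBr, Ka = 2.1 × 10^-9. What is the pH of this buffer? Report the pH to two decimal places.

pKa = −log(2.1 × 10^-9) = 8.678
Henderson–Hasselbalch: pH = pKa + log([OBr-]/[HOBr]) = 8.678 + log(0.04/0.049)
pH = 8.678 + (-0.088) = 8.59

pH = 8.59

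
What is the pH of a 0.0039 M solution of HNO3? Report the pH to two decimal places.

HNO3 is a strong acid and dissociates completely, so [H+] = 0.0039 M.
pH = -log(0.0039) = 2.41

pH = 2.41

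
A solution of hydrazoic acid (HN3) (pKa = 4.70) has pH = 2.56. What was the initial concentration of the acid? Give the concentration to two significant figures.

[H+] = 10^(-2.56) = 2.75 × 10^-3 M = x
Ka = 10^(−4.70) = 2.00 × 10^-5
Ka = x²/(C₀ − x) ⇒ C₀ = x + x²/Ka
C₀ = 2.75 × 10^-3 + (2.75 × 10^-3)²/(2.00 × 10^-5) = 3.81 × 10^-1 M

C₀ = 3.8 × 10^-1 M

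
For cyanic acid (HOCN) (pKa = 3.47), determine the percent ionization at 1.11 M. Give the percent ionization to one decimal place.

1.7%

HOCN ⇌ OCN- + H+; let x = [H+] at equilibrium.
Ka = 10^(−3.47) = 3.39 × 10^-4
x ≈ √(Ka·C₀) = √(3.39 × 10^-4 × 1.11) = 1.94 × 10^-2 M
% ionization = x/C₀ × 100% = 1.94 × 10^-2/1.11 × 100% = 1.7%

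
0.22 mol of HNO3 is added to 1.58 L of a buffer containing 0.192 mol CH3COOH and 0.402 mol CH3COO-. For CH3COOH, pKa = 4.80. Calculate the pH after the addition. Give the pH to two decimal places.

pH = 4.45

After neutralization: n(CH3COOH) = 0.412 mol, n(CH3COO-) = 0.182 mol.
pH = pKa + log(n_CH3COO-/n_CH3COOH) = 4.80 + log(0.182/0.412) = 4.80 + (-0.355)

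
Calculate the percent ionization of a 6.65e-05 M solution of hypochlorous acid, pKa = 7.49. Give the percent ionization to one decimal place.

2.2%

HOCl ⇌ OCl- + H+; let x = [H+] at equilibrium.
Ka = 10^(−7.49) = 3.24 × 10^-8
x ≈ √(Ka·C₀) = √(3.24 × 10^-8 × 6.65e-05) = 1.47 × 10^-6 M
Fraction ionized = 1.47 × 10^-6 / 6.65e-05 = 0.0221 → 2.2%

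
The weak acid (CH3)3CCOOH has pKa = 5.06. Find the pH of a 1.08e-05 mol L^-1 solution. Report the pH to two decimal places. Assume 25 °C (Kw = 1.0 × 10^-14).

(CH3)3CCOOH ⇌ (CH3)3CCOO- + H+
Ka = 10^(−5.06) = 8.71 × 10^-6
Ka = [H+]²/(1.08e-05 − [H+]) = 8.71 × 10^-6
[H+] is not negligible relative to C₀; solve [H+]² + 8.71e-06·[H+] − 9.41e-11 = 0.
[H+] = (−Ka + √(Ka² + 4·Ka·C₀))/2 = 6.28 × 10^-6 M
pH = −log[H+] = −log(6.28 × 10^-6) = 5.20

pH = 5.20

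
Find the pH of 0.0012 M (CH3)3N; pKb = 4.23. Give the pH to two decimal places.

(CH3)3N + H2O ⇌ (CH3)3NH+ + OH-
Kb = 10^(−4.23) = 5.89 × 10^-5
From the ICE table, Kb = x²/(0.0012 − x) = 5.89 × 10^-5.
Here C₀/Kb ≈ 20.4, so the small-x approximation fails. Use the quadratic:
x = (−Kb + √(Kb² + 4·Kb·C₀))/2 = 2.38 × 10^-4 M
pOH = 3.62, so pH = 14.00 − pOH = 10.38

pH = 10.38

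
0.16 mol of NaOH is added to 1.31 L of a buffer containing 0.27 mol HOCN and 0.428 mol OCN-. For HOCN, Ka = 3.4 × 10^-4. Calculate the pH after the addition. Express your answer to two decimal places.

pH = 4.20

OH- converts HOCN to OCN-: HOCN → 0.11 mol, OCN- → 0.588 mol.
pKa = −log(3.4 × 10^-4) = 3.469
pH = pKa + log([A⁻]/[HA]) = 3.469 + log(0.588/0.11) = 3.469 +0.728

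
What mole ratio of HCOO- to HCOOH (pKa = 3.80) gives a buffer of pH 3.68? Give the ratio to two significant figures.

ratio = 0.76

pH = pKa + log(r) ⇒ log(r) = 3.68 − 3.80 = -0.12
r = [HCOO-]/[HCOOH] = 10^(-0.12) = 0.759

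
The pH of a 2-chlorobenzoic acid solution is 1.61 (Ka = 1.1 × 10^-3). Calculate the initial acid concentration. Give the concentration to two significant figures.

C₀ = 5.7 × 10^-1 M

[H+] = 10^(-1.61) = 2.45 × 10^-2 M = x
Ka = x²/(C₀ − x) ⇒ C₀ = x + x²/Ka
C₀ = 2.45 × 10^-2 + (2.45 × 10^-2)²/(1.1 × 10^-3) = 5.70 × 10^-1 M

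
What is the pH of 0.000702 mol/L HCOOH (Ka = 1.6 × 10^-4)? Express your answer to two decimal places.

pH = 3.58

HCOOH ⇌ HCOO- + H+
From the ICE table, Ka = x²/(0.000702 − x) = 1.6 × 10^-4.
The 5% rule fails; solving x² + Ka·x − Ka·C₀ = 0 exactly:
x = (−Ka + √(Ka² + 4·Ka·C₀))/2 = 2.65 × 10^-4 M
pH = −log(2.65 × 10^-4) = 3.58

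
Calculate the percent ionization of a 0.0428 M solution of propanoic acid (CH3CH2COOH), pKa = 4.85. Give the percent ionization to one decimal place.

CH3CH2COOH ⇌ CH3CH2COO- + H+; let x = [H+] at equilibrium.
Ka = 10^(−4.85) = 1.41 × 10^-5
x ≈ √(Ka·C₀) = √(1.41 × 10^-5 × 0.0428) = 7.77 × 10^-4 M
Fraction ionized = 7.77 × 10^-4 / 0.0428 = 0.0182 → 1.8%

1.8%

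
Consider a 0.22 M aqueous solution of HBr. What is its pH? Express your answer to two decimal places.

pH = 0.66

HBr is a strong acid and dissociates completely, so [H+] = 0.22 M.
pH = -log(0.22) = 0.66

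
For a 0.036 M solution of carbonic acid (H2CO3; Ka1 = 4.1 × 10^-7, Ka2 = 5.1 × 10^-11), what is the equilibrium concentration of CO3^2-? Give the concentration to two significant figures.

5.1 × 10^-11 M

First ionization gives [H+] ≈ [HCO3-] = 1.21 × 10^-4 M.
Second step: Ka2 = [H+][CO3^2-]/[HCO3-] ≈ [CO3^2-] (since [H+] ≈ [HCO3-]).
So [CO3^2-] ≈ Ka2.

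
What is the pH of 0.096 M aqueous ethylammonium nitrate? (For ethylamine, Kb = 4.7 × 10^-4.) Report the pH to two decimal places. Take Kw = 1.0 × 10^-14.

pH = 5.84

C2H5NH3+ is the conjugate acid of the weak base C2H5NH2.
Ka = Kw/Kb = 1.0×10^-14 / 4.7 × 10^-4 = 2.13 × 10^-11
From the ICE table, Ka = [H+]²/(0.096 − [H+]) = 2.13 × 10^-11.
Assume [H+] ≪ 0.096: [H+] ≈ √(2.13 × 10^-11 × 0.096) = 1.43 × 10^-6 M
Check: 0.0015% ionized — well under 5%, approximation valid.
pH = −log[H+] = −log(1.43 × 10^-6) = 5.84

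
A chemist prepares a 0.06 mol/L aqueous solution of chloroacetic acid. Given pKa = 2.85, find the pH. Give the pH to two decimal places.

pH = 2.07

ClCH2COOH ⇌ ClCH2COO- + H+
Ka = 10^(−2.85) = 1.41 × 10^-3
Ka = [H+]²/(0.06 − [H+]) = 1.41 × 10^-3
The 5% rule fails; solving [H+]² + Ka·[H+] − Ka·C₀ = 0 exactly:
[H+] = [−0.00141 + √(0.00141² + 0.000338)]/2 = 8.52 × 10^-3 M
pH = −log(8.52 × 10^-3) = 2.07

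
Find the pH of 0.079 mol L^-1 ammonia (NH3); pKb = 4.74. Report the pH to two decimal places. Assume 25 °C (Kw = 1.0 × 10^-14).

NH3 + H2O ⇌ NH4+ + OH-
Kb = 10^(−4.74) = 1.82 × 10^-5
Kb = x²/(0.079 − x) = 1.82 × 10^-5
Since Kb ≪ C₀, x ≈ √(Kb·C₀) = 1.20 × 10^-3 M.
pOH = 2.92, so pH = 14.00 − pOH = 11.08

pH = 11.08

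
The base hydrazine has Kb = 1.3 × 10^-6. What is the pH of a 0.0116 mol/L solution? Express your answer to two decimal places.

pH = 10.09

N2H4 + H2O ⇌ N2H5+ + OH-
Kb = [OH-]²/(0.0116 − [OH-]) = 1.3 × 10^-6
Since Kb ≪ C₀, [OH-] ≈ √(Kb·C₀) = 1.23 × 10^-4 M.
pOH = 3.91, so pH = 14.00 − pOH = 10.09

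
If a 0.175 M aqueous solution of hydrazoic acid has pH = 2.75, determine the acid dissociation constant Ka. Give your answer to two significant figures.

Ka = 1.8 × 10^-5

[H+] = 10^(-2.75) = 1.78 × 10^-3 M
At equilibrium [HA] = 0.175 − 1.78 × 10^-3 = 1.73 × 10^-1 M
Ka = [H+][A-]/[HA] = (1.78 × 10^-3)² / 1.73 × 10^-1 = 1.8 × 10^-5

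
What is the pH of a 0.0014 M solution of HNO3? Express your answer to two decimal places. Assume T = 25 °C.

pH = 2.85

HNO3 is a strong acid and dissociates completely, so [H+] = 0.0014 M.
pH = -log(0.0014) = 2.85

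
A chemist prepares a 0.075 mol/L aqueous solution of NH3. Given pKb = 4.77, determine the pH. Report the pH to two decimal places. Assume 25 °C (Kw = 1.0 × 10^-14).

pH = 11.05

NH3 + H2O ⇌ NH4+ + OH-
Kb = 10^(−4.77) = 1.70 × 10^-5
From the ICE table, Kb = [OH-]²/(0.075 − [OH-]) = 1.70 × 10^-5.
Assume [OH-] ≪ 0.075: [OH-] ≈ √(1.70 × 10^-5 × 0.075) = 1.13 × 10^-3 M
Check: 1.5% ionized — well under 5%, approximation valid.
pOH = −log(1.13 × 10^-3) = 2.95; pH = 14.00 − 2.95 = 11.05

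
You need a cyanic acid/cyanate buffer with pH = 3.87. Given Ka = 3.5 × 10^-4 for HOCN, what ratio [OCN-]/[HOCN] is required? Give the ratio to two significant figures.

ratio = 2.6

pKa = -log(3.5 × 10^-4) = 3.456
pH = pKa + log(r) ⇒ log(r) = 3.87 − 3.456 = +0.414
r = [OCN-]/[HOCN] = 10^(+0.414) = 2.59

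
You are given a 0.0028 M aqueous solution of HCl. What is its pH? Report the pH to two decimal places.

pH = 2.55

HCl is a strong acid and dissociates completely, so [H+] = 0.0028 M.
pH = -log(0.0028) = 2.55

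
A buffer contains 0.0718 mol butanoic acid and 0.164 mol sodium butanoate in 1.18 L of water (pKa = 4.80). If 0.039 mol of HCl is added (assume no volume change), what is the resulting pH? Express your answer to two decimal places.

pH = 4.85

After neutralization: n(CH3(CH2)2COOH) = 0.111 mol, n(CH3(CH2)2COO-) = 0.125 mol.
pH = pKa + log([A⁻]/[HA]) = 4.80 + log(0.125/0.111) = 4.80 +0.052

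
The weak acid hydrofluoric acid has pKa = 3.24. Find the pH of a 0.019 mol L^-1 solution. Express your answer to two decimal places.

HF ⇌ F- + H+
Ka = 10^(−3.24) = 5.75 × 10^-4
Ka = [H+]²/(0.019 − [H+]) = 5.75 × 10^-4
[H+] is not negligible relative to C₀; solve [H+]² + 0.000575·[H+] − 1.09e-05 = 0.
[H+] = (−Ka + √(Ka² + 4·Ka·C₀))/2 = 3.03 × 10^-3 M
pH = −log(3.03 × 10^-3) = 2.52

pH = 2.52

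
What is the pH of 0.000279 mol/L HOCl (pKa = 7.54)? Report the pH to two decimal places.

pH = 5.55

HOCl ⇌ OCl- + H+
Ka = 10^(−7.54) = 2.88 × 10^-8
From the ICE table, Ka = x²/(0.000279 − x) = 2.88 × 10^-8.
Neglecting x in the denominator: x = √(2.88 × 10^-8 × 0.000279) = 2.83 × 10^-6 M
(x/C₀ = 1% < 5%, so the approximation holds.)
pH = −log(2.83 × 10^-6) = 5.55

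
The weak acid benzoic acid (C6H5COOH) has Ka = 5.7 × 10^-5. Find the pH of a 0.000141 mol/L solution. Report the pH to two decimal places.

C6H5COOH ⇌ C6H5COO- + H+
From the ICE table, Ka = [H+]²/(0.000141 − [H+]) = 5.7 × 10^-5.
Here C₀/Ka ≈ 2.47, so the small-[H+] approximation fails. Use the quadratic:
[H+] = [−5.7e-05 + √(5.7e-05² + 3.21e-08)]/2 = 6.56 × 10^-5 M
pH = −log[H+] = −log(6.56 × 10^-5) = 4.18

pH = 4.18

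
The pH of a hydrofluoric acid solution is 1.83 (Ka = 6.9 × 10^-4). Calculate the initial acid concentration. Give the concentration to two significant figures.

C₀ = 3.3 × 10^-1 M

[H+] = 10^(-1.83) = 1.48 × 10^-2 M = x
Ka = x²/(C₀ − x) ⇒ C₀ = x + x²/Ka
C₀ = 1.48 × 10^-2 + (1.48 × 10^-2)²/(6.9 × 10^-4) = 3.32 × 10^-1 M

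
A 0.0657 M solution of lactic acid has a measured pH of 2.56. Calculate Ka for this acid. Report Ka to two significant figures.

[H+] = 10^(-2.56) = 2.75 × 10^-3 M
At equilibrium [HA] = 0.0657 − 2.75 × 10^-3 = 6.29 × 10^-2 M
Ka = [H+][A-]/[HA] = (2.75 × 10^-3)² / 6.29 × 10^-2 = 1.2 × 10^-4

Ka = 1.2 × 10^-4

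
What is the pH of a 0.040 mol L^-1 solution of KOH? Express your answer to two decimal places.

KOH is a strong base; [OH-] = 0.04 M.
pOH = -log(0.04) = 1.40
pH = 14.00 - 1.40 = 12.60

pH = 12.60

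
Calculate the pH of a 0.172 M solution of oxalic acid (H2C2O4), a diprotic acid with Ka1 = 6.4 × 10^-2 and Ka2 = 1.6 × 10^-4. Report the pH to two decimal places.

pH = 1.11

Ka1 ≫ Ka2, so treat the first dissociation as the only significant source of H+.
Ka1 = x²/(0.172 − x) = 6.4 × 10^-2
Solving the quadratic: x = (−Ka1 + √(Ka1² + 4·Ka1·C₀))/2 = 7.77 × 10^-2 M
pH = −log(7.77 × 10^-2) = 1.11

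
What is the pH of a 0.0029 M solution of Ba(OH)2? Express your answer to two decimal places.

Ba(OH)2 is a strong base (each formula unit releases 2 OH-); [OH-] = 0.0058 M.
pOH = -log(0.0058) = 2.24
pH = 14.00 - 2.24 = 11.76

pH = 11.76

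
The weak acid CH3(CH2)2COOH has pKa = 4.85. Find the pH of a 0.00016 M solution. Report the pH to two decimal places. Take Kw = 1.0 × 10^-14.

CH3(CH2)2COOH ⇌ CH3(CH2)2COO- + H+
Ka = 10^(−4.85) = 1.41 × 10^-5
Let x = [H+] at equilibrium. Ka = x²/(0.00016 − x).
The 5% rule fails; solving x² + Ka·x − Ka·C₀ = 0 exactly:
x = (−Ka + √(Ka² + 4·Ka·C₀))/2 = 4.10 × 10^-5 M
pH = −log[H+] = −log(4.10 × 10^-5) = 4.39

pH = 4.39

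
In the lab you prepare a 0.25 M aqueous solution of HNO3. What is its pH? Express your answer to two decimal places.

pH = 0.60

HNO3 is a strong acid and dissociates completely, so [H+] = 0.25 M.
pH = -log(0.25) = 0.60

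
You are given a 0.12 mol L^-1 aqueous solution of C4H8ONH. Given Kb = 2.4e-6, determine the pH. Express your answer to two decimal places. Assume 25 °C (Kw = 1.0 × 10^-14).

C4H8ONH + H2O ⇌ C4H8ONH2+ + OH-
From the ICE table, Kb = [OH-]²/(0.12 − [OH-]) = 2.4 × 10^-6.
Assume [OH-] ≪ 0.12: [OH-] ≈ √(2.4 × 10^-6 × 0.12) = 5.37 × 10^-4 M
Check: 0.45% ionized — well under 5%, approximation valid.
pOH = −log(5.37 × 10^-4) = 3.27; pH = 14.00 − 3.27 = 10.73

pH = 10.73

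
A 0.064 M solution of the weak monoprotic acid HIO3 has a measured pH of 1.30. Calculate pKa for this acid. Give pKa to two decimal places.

pKa = 0.74

[H+] = 10^(-1.30) = 5.01 × 10^-2 M
At equilibrium [HA] = 0.064 − 5.01 × 10^-2 = 1.39 × 10^-2 M
Ka = [H+][A-]/[HA] = (5.01 × 10^-2)² / 1.39 × 10^-2 = 1.81 × 10^-1
pKa = -log(1.81 × 10^-1) = 0.74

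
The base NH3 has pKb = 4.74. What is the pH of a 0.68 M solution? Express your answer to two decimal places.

pH = 11.55

NH3 + H2O ⇌ NH4+ + OH-
Kb = 10^(−4.74) = 1.82 × 10^-5
From the ICE table, Kb = [OH-]²/(0.68 − [OH-]) = 1.82 × 10^-5.
Since Kb ≪ C₀, [OH-] ≈ √(Kb·C₀) = 3.52 × 10^-3 M.
pOH = −log(3.52 × 10^-3) = 2.45; pH = 14.00 − 2.45 = 11.55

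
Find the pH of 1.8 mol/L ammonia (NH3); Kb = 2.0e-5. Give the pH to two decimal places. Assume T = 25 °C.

NH3 + H2O ⇌ NH4+ + OH-
Kb = x²/(1.8 − x) = 2.0 × 10^-5
Neglecting x in the denominator: x = √(2.0 × 10^-5 × 1.8) = 6.00 × 10^-3 M
Check: 0.33% ionized — well under 5%, approximation valid.
pOH = −log(6.00 × 10^-3) = 2.22; pH = 14.00 − 2.22 = 11.78

pH = 11.78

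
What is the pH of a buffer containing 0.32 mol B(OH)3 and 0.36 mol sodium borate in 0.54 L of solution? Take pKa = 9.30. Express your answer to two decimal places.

pH = 9.35

Henderson–Hasselbalch: pH = pKa + log([B(OH)4-]/[B(OH)3]) = 9.30 + log(0.36/0.32)
pH = 9.30 + (+0.051) = 9.35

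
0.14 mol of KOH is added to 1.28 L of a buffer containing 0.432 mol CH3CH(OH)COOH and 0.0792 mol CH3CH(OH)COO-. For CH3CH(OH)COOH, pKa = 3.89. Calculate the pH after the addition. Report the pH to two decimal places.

OH- converts CH3CH(OH)COOH to CH3CH(OH)COO-: CH3CH(OH)COOH → 0.292 mol, CH3CH(OH)COO- → 0.219 mol.
pH = pKa + log(n_CH3CH(OH)COO-/n_CH3CH(OH)COOH) = 3.89 + log(0.219/0.292) = 3.89 + (-0.125)

pH = 3.77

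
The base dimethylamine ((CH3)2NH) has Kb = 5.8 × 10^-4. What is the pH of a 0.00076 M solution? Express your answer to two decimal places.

pH = 10.64

(CH3)2NH + H2O ⇌ (CH3)2NH2+ + OH-
Kb = [OH-]²/(0.00076 − [OH-]) = 5.8 × 10^-4
Here C₀/Kb ≈ 1.31, so the small-[OH-] approximation fails. Use the quadratic:
[OH-] = (−Kb + √(Kb² + 4·Kb·C₀))/2 = 4.34 × 10^-4 M
pOH = 3.36, so pH = 14.00 − pOH = 10.64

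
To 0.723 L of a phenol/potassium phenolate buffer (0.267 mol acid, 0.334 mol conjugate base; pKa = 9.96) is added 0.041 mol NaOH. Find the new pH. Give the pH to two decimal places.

pH = 10.18

After neutralization: n(C6H5OH) = 0.226 mol, n(C6H5O-) = 0.375 mol.
Henderson–Hasselbalch with mole ratio 0.375/0.226: pH = 9.96 + (+0.220)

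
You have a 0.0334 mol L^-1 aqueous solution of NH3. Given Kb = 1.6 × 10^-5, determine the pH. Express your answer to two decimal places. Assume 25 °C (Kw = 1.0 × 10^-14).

NH3 + H2O ⇌ NH4+ + OH-
Let x = [OH-] at equilibrium. Kb = x²/(0.0334 − x).
Since Kb ≪ C₀, x ≈ √(Kb·C₀) = 7.31 × 10^-4 M.
Check: 2.2% ionized — well under 5%, approximation valid.
pOH = −log(7.31 × 10^-4) = 3.14; pH = 14.00 − 3.14 = 10.86

pH = 10.86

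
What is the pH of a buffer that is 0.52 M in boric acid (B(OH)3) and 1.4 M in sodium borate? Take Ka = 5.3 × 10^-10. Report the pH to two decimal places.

pKa = −log(5.3 × 10^-10) = 9.276
pH = pKa + log([A⁻]/[HA]) = 9.276 + log(1.4/0.52)
pH = 9.276 + (+0.430) = 9.71

pH = 9.71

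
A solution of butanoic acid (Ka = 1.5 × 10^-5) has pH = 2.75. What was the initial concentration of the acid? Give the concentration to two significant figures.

C₀ = 2.1 × 10^-1 M

[H+] = 10^(-2.75) = 1.78 × 10^-3 M = x
Ka = x²/(C₀ − x) ⇒ C₀ = x + x²/Ka
C₀ = 1.78 × 10^-3 + (1.78 × 10^-3)²/(1.5 × 10^-5) = 2.13 × 10^-1 M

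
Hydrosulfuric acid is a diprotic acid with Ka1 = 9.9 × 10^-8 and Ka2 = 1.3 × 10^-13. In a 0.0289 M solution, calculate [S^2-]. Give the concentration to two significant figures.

1.3 × 10^-13 M

First ionization gives [H+] ≈ [HS-] = 5.35 × 10^-5 M.
Second step: Ka2 = [H+][S^2-]/[HS-] ≈ [S^2-] (since [H+] ≈ [HS-]).
So [S^2-] ≈ Ka2.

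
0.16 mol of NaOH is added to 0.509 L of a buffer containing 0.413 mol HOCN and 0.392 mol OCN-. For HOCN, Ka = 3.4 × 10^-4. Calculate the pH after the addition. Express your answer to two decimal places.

pH = 3.81

After neutralization: n(HOCN) = 0.253 mol, n(OCN-) = 0.552 mol.
pKa = −log(3.4 × 10^-4) = 3.469
Henderson–Hasselbalch with mole ratio 0.552/0.253: pH = 3.469 + (+0.339)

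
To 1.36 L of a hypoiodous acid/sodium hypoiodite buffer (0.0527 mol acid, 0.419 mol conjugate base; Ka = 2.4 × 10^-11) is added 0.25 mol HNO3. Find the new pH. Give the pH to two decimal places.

pH = 10.37

Added H+ converts OI- to HOI: HOI → 0.303 mol, OI- → 0.169 mol.
pKa = −log(2.4 × 10^-11) = 10.620
pH = pKa + log(n_OI-/n_HOI) = 10.620 + log(0.169/0.303) = 10.620 + (-0.254)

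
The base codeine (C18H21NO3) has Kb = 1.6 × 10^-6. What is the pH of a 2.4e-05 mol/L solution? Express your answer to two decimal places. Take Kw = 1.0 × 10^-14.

C18H21NO3 + H2O ⇌ C18H22NO3+ + OH-
Let x = [OH-] at equilibrium. Kb = x²/(2.4e-05 − x).
x is not negligible relative to C₀; solve x² + 1.6e-06·x − 3.84e-11 = 0.
x = (−Kb + √(Kb² + 4·Kb·C₀))/2 = 5.45 × 10^-6 M
pOH = −log(5.45 × 10^-6) = 5.26; pH = 14.00 − 5.26 = 8.74

pH = 8.74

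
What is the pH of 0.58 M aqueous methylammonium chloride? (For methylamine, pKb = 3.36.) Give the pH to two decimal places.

CH3NH3+ is the conjugate acid of the weak base CH3NH2.
Kb = 10^(−3.36) = 4.37 × 10^-4
Ka = Kw/Kb = 1.0×10^-14 / 4.37 × 10^-4 = 2.29 × 10^-11
Ka = [H+]²/(0.58 − [H+]) = 2.29 × 10^-11
Assume [H+] ≪ 0.58: [H+] ≈ √(2.29 × 10^-11 × 0.58) = 3.64 × 10^-6 M
Check: 0.00063% ionized — well under 5%, approximation valid.
pH = −log(3.64 × 10^-6) = 5.44

pH = 5.44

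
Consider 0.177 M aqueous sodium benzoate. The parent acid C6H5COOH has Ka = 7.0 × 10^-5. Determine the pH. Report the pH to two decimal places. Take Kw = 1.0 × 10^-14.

pH = 8.70

C6H5COO- is the conjugate base of the weak acid C6H5COOH.
Kb = Kw/Ka = 1.0×10^-14 / 7.0 × 10^-5 = 1.43 × 10^-10
From the ICE table, Kb = x²/(0.177 − x) = 1.43 × 10^-10.
Since Kb ≪ C₀, x ≈ √(Kb·C₀) = 5.03 × 10^-6 M.
(x/C₀ = 0.0028% < 5%, so the approximation holds.)
pOH = 5.30, so pH = 14.00 − pOH = 8.70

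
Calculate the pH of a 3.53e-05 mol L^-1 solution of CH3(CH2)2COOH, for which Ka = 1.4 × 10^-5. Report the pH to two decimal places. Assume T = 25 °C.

CH3(CH2)2COOH ⇌ CH3(CH2)2COO- + H+
From the ICE table, Ka = x²/(3.53e-05 − x) = 1.4 × 10^-5.
The 5% rule fails; solving x² + Ka·x − Ka·C₀ = 0 exactly:
x = (−Ka + √(Ka² + 4·Ka·C₀))/2 = 1.63 × 10^-5 M
pH = −log(1.63 × 10^-5) = 4.79

pH = 4.79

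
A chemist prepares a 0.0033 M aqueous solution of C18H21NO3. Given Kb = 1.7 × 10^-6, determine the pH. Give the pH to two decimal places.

C18H21NO3 + H2O ⇌ C18H22NO3+ + OH-
From the ICE table, Kb = x²/(0.0033 − x) = 1.7 × 10^-6.
Since Kb ≪ C₀, x ≈ √(Kb·C₀) = 7.49 × 10^-5 M.
Check: 2.3% ionized — well under 5%, approximation valid.
pOH = −log(7.49 × 10^-5) = 4.13; pH = 14.00 − 4.13 = 9.87

pH = 9.87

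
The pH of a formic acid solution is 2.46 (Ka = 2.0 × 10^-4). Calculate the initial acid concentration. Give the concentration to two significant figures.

C₀ = 6.4 × 10^-2 M

[H+] = 10^(-2.46) = 3.47 × 10^-3 M = x
Ka = x²/(C₀ − x) ⇒ C₀ = x + x²/Ka
C₀ = 3.47 × 10^-3 + (3.47 × 10^-3)²/(2.0 × 10^-4) = 6.37 × 10^-2 M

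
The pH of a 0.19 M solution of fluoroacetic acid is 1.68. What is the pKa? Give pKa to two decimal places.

pKa = 2.59

[H+] = 10^(-1.68) = 2.09 × 10^-2 M
At equilibrium [HA] = 0.19 − 2.09 × 10^-2 = 1.69 × 10^-1 M
Ka = [H+][A-]/[HA] = (2.09 × 10^-2)² / 1.69 × 10^-1 = 2.58 × 10^-3
pKa = -log(2.58 × 10^-3) = 2.59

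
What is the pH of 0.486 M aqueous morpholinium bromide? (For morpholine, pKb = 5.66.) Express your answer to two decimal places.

C4H8ONH2+ is the conjugate acid of the weak base C4H8ONH.
Kb = 10^(−5.66) = 2.19 × 10^-6
Ka = Kw/Kb = 1.0×10^-14 / 2.19 × 10^-6 = 4.57 × 10^-9
From the ICE table, Ka = x²/(0.486 − x) = 4.57 × 10^-9.
Since Ka ≪ C₀, x ≈ √(Ka·C₀) = 4.71 × 10^-5 M.
(x/C₀ = 0.0097% < 5%, so the approximation holds.)
pH = −log(4.71 × 10^-5) = 4.33

pH = 4.33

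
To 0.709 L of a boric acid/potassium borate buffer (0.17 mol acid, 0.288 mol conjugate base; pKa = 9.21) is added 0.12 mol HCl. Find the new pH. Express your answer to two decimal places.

pH = 8.97

After neutralization: n(B(OH)3) = 0.29 mol, n(B(OH)4-) = 0.168 mol.
pH = pKa + log([A⁻]/[HA]) = 9.21 + log(0.168/0.29) = 9.21 -0.237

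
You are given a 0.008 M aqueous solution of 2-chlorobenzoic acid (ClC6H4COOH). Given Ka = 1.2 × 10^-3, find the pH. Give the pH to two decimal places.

ClC6H4COOH ⇌ ClC6H4COO- + H+
Ka = [H+]²/(0.008 − [H+]) = 1.2 × 10^-3
[H+] is not negligible relative to C₀; solve [H+]² + 0.0012·[H+] − 9.6e-06 = 0.
[H+] = [−0.0012 + √(0.0012² + 3.84e-05)]/2 = 2.56 × 10^-3 M
pH = −log[H+] = −log(2.56 × 10^-3) = 2.59

pH = 2.59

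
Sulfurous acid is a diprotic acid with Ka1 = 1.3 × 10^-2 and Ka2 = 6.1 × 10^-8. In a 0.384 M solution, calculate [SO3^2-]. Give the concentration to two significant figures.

6.1 × 10^-8 M

First ionization gives [H+] ≈ [HSO3-] = 6.45 × 10^-2 M.
Second step: Ka2 = [H+][SO3^2-]/[HSO3-] ≈ [SO3^2-] (since [H+] ≈ [HSO3-]).
So [SO3^2-] ≈ Ka2.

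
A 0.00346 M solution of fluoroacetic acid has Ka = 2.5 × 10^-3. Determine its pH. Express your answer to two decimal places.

pH = 2.71

FCH2COOH ⇌ FCH2COO- + H+
From the ICE table, Ka = [H+]²/(0.00346 − [H+]) = 2.5 × 10^-3.
The 5% rule fails; solving [H+]² + Ka·[H+] − Ka·C₀ = 0 exactly:
[H+] = [−0.0025 + √(0.0025² + 3.46e-05)]/2 = 1.95 × 10^-3 M
pH = −log(1.95 × 10^-3) = 2.71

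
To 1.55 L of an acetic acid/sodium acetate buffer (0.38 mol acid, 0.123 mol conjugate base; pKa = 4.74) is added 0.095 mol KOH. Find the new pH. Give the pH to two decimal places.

pH = 4.62

After neutralization: n(CH3COOH) = 0.285 mol, n(CH3COO-) = 0.218 mol.
Henderson–Hasselbalch with mole ratio 0.218/0.285: pH = 4.74 + (-0.116)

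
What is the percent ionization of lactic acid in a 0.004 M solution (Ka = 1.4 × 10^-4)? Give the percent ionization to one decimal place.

CH3CH(OH)COOH ⇌ CH3CH(OH)COO- + H+; let x = [H+] at equilibrium.
Solve x² + 0.00014x − 5.6e-07 = 0 → x = 6.82 × 10^-4 M
Fraction ionized = 6.82 × 10^-4 / 0.004 = 0.1705 → 17.0%

17.0%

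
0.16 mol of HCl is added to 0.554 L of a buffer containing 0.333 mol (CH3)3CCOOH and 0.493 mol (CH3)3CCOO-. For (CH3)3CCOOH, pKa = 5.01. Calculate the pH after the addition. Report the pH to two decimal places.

pH = 4.84

Added H+ converts (CH3)3CCOO- to (CH3)3CCOOH: (CH3)3CCOOH → 0.493 mol, (CH3)3CCOO- → 0.333 mol.
pH = pKa + log(n_(CH3)3CCOO-/n_(CH3)3CCOOH) = 5.01 + log(0.333/0.493) = 5.01 + (-0.170)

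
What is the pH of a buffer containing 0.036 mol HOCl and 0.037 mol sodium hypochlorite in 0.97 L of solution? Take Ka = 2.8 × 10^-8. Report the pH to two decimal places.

pKa = −log(2.8 × 10^-8) = 7.553
Using pH = pKa + log([base]/[acid]) with [base]/[acid] = 0.037/0.036:
pH = 7.553 + (+0.012) = 7.56

pH = 7.56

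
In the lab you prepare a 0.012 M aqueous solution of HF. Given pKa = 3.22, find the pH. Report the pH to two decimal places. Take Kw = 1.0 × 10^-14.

HF ⇌ F- + H+
Ka = 10^(−3.22) = 6.03 × 10^-4
From the ICE table, Ka = x²/(0.012 − x) = 6.03 × 10^-4.
The 5% rule fails; solving x² + Ka·x − Ka·C₀ = 0 exactly:
x = [−0.000603 + √(0.000603² + 2.89e-05)]/2 = 2.41 × 10^-3 M
pH = −log[H+] = −log(2.41 × 10^-3) = 2.62

pH = 2.62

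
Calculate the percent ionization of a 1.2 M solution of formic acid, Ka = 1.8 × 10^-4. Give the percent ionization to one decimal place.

1.2%

HCOOH ⇌ HCOO- + H+; let x = [H+] at equilibrium.
x ≈ √(Ka·C₀) = √(1.8 × 10^-4 × 1.2) = 1.47 × 10^-2 M
Fraction ionized = 1.47 × 10^-2 / 1.2 = 0.0123 → 1.2%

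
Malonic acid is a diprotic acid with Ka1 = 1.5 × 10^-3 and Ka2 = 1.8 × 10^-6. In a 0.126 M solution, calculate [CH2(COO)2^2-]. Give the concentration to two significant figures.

1.8 × 10^-6 M

First ionization gives [H+] ≈ [CH2(COOH)COO-] = 1.30 × 10^-2 M.
Second step: Ka2 = [H+][CH2(COO)2^2-]/[CH2(COOH)COO-] ≈ [CH2(COO)2^2-] (since [H+] ≈ [CH2(COOH)COO-]).
So [CH2(COO)2^2-] ≈ Ka2.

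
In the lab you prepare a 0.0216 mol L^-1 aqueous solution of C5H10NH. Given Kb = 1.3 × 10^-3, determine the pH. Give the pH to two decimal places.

C5H10NH + H2O ⇌ C5H10NH2+ + OH-
Let x = [OH-] at equilibrium. Kb = x²/(0.0216 − x).
The 5% rule fails; solving x² + Kb·x − Kb·C₀ = 0 exactly:
x = [−0.0013 + √(0.0013² + 0.000112)]/2 = 4.69 × 10^-3 M
pOH = 2.33, so pH = 14.00 − pOH = 11.67

pH = 11.67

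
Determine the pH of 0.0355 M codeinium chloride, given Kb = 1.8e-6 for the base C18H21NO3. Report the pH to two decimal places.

C18H22NO3+ is the conjugate acid of the weak base C18H21NO3.
Ka = Kw/Kb = 1.0×10^-14 / 1.8 × 10^-6 = 5.56 × 10^-9
Let x = [H+] at equilibrium. Ka = x²/(0.0355 − x).
Since Ka ≪ C₀, x ≈ √(Ka·C₀) = 1.40 × 10^-5 M.
pH = −log(1.40 × 10^-5) = 4.85

pH = 4.85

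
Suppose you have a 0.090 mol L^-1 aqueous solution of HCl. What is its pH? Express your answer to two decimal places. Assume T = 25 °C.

pH = 1.05

HCl is a strong acid and dissociates completely, so [H+] = 0.090 M.
pH = -log(0.09) = 1.05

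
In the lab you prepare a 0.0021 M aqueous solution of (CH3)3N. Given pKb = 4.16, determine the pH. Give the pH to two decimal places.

(CH3)3N + H2O ⇌ (CH3)3NH+ + OH-
Kb = 10^(−4.16) = 6.92 × 10^-5
From the ICE table, Kb = [OH-]²/(0.0021 − [OH-]) = 6.92 × 10^-5.
Here C₀/Kb ≈ 30.3, so the small-[OH-] approximation fails. Use the quadratic:
[OH-] = (−Kb + √(Kb² + 4·Kb·C₀))/2 = 3.48 × 10^-4 M
pOH = −log(3.48 × 10^-4) = 3.46; pH = 14.00 − 3.46 = 10.54

pH = 10.54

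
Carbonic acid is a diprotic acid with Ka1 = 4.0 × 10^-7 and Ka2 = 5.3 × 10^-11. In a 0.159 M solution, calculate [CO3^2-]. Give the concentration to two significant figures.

5.3 × 10^-11 M

First ionization gives [H+] ≈ [HCO3-] = 2.52 × 10^-4 M.
Second step: Ka2 = [H+][CO3^2-]/[HCO3-] ≈ [CO3^2-] (since [H+] ≈ [HCO3-]).
So [CO3^2-] ≈ Ka2.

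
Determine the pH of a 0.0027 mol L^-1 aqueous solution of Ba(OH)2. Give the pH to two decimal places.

pH = 11.73

Ba(OH)2 is a strong base (each formula unit releases 2 OH-); [OH-] = 0.0054 M.
pOH = -log(0.0054) = 2.27
pH = 14.00 - 2.27 = 11.73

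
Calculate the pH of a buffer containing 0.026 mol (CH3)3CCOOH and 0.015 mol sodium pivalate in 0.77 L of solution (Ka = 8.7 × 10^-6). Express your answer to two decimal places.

pKa = −log(8.7 × 10^-6) = 5.060
pH = pKa + log([A⁻]/[HA]) = 5.060 + log(0.015/0.026)
pH = 5.060 + (-0.239) = 4.82

pH = 4.82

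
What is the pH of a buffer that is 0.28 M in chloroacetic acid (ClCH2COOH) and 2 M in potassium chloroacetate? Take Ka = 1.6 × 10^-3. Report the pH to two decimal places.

pKa = −log(1.6 × 10^-3) = 2.796
Using pH = pKa + log([base]/[acid]) with [base]/[acid] = 2/0.28:
pH = 2.796 + (+0.854) = 3.65

pH = 3.65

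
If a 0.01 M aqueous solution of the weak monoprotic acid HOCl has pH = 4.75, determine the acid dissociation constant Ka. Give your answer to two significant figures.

[H+] = 10^(-4.75) = 1.78 × 10^-5 M
At equilibrium [HA] = 0.01 − 1.78 × 10^-5 = 9.98 × 10^-3 M
Ka = [H+][A-]/[HA] = (1.78 × 10^-5)² / 9.98 × 10^-3 = 3.2 × 10^-8

Ka = 3.2 × 10^-8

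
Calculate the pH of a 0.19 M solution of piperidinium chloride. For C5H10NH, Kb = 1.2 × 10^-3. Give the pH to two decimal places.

C5H10NH2+ is the conjugate acid of the weak base C5H10NH.
Ka = Kw/Kb = 1.0×10^-14 / 1.2 × 10^-3 = 8.33 × 10^-12
Ka = x²/(0.19 − x) = 8.33 × 10^-12
Neglecting x in the denominator: x = √(8.33 × 10^-12 × 0.19) = 1.26 × 10^-6 M
pH = −log(1.26 × 10^-6) = 5.90

pH = 5.90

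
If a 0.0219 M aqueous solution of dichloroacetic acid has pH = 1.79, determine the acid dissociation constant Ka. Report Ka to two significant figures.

[H+] = 10^(-1.79) = 1.62 × 10^-2 M
At equilibrium [HA] = 0.0219 − 1.62 × 10^-2 = 5.70 × 10^-3 M
Ka = [H+][A-]/[HA] = (1.62 × 10^-2)² / 5.70 × 10^-3 = 4.6 × 10^-2

Ka = 4.6 × 10^-2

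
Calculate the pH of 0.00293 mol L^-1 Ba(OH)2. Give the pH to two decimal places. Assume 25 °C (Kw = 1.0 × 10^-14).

pH = 11.77

Ba(OH)2 is a strong base (each formula unit releases 2 OH-); [OH-] = 0.00586 M.
pOH = -log(0.00586) = 2.23
pH = 14.00 - 2.23 = 11.77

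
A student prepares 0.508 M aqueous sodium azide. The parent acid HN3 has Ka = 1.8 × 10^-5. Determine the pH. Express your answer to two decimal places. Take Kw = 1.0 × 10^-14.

N3- is the conjugate base of the weak acid HN3.
Kb = Kw/Ka = 1.0×10^-14 / 1.8 × 10^-5 = 5.56 × 10^-10
From the ICE table, Kb = x²/(0.508 − x) = 5.56 × 10^-10.
Assume x ≪ 0.508: x ≈ √(5.56 × 10^-10 × 0.508) = 1.68 × 10^-5 M
Check: 0.0033% ionized — well under 5%, approximation valid.
pOH = −log(1.68 × 10^-5) = 4.77; pH = 14.00 − 4.77 = 9.23

pH = 9.23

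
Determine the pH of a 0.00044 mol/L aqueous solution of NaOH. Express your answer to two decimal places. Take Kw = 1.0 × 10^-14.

pH = 10.64

NaOH is a strong base; [OH-] = 0.00044 M.
pOH = -log(0.00044) = 3.36
pH = 14.00 - 3.36 = 10.64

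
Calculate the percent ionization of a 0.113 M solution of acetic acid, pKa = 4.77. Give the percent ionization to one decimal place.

CH3COOH ⇌ CH3COO- + H+; let x = [H+] at equilibrium.
Ka = 10^(−4.77) = 1.70 × 10^-5
x ≈ √(Ka·C₀) = √(1.70 × 10^-5 × 0.113) = 1.39 × 10^-3 M
% ionization = x/C₀ × 100% = 1.39 × 10^-3/0.113 × 100% = 1.2%

1.2%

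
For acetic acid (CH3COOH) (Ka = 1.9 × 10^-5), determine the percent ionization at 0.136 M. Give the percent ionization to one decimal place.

CH3COOH ⇌ CH3COO- + H+; let x = [H+] at equilibrium.
x ≈ √(Ka·C₀) = √(1.9 × 10^-5 × 0.136) = 1.61 × 10^-3 M
% ionization = x/C₀ × 100% = 1.61 × 10^-3/0.136 × 100% = 1.2%

1.2%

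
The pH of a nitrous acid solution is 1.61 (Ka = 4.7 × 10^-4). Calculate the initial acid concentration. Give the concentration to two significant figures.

[H+] = 10^(-1.61) = 2.45 × 10^-2 M = x
Ka = x²/(C₀ − x) ⇒ C₀ = x + x²/Ka
C₀ = 2.45 × 10^-2 + (2.45 × 10^-2)²/(4.7 × 10^-4) = 1.30 M

C₀ = 1.3 M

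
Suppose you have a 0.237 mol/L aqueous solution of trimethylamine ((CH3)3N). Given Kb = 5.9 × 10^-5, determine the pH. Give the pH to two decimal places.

pH = 11.57

(CH3)3N + H2O ⇌ (CH3)3NH+ + OH-
From the ICE table, Kb = x²/(0.237 − x) = 5.9 × 10^-5.
Assume x ≪ 0.237: x ≈ √(5.9 × 10^-5 × 0.237) = 3.74 × 10^-3 M
Check: 1.6% ionized — well under 5%, approximation valid.
pOH = 2.43, so pH = 14.00 − pOH = 11.57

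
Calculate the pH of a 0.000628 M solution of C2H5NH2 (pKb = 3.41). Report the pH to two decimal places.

pH = 10.53

C2H5NH2 + H2O ⇌ C2H5NH3+ + OH-
Kb = 10^(−3.41) = 3.89 × 10^-4
From the ICE table, Kb = x²/(0.000628 − x) = 3.89 × 10^-4.
x is not negligible relative to C₀; solve x² + 0.000389·x − 2.44e-07 = 0.
x = [−0.000389 + √(0.000389² + 9.77e-07)]/2 = 3.37 × 10^-4 M
pOH = −log(3.37 × 10^-4) = 3.47; pH = 14.00 − 3.47 = 10.53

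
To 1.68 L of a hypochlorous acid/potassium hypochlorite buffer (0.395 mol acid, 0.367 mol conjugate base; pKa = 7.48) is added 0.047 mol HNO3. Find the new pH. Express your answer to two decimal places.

pH = 7.34

After neutralization: n(HOCl) = 0.442 mol, n(OCl-) = 0.32 mol.
Henderson–Hasselbalch with mole ratio 0.32/0.442: pH = 7.48 + (-0.140)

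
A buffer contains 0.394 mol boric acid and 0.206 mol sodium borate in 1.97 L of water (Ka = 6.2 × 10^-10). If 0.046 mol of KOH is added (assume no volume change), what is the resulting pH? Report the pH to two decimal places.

After neutralization: n(B(OH)3) = 0.348 mol, n(B(OH)4-) = 0.252 mol.
pKa = −log(6.2 × 10^-10) = 9.208
Henderson–Hasselbalch with mole ratio 0.252/0.348: pH = 9.208 + (-0.140)

pH = 9.07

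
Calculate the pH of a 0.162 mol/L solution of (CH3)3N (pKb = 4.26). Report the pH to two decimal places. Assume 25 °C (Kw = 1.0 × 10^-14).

pH = 11.47

(CH3)3N + H2O ⇌ (CH3)3NH+ + OH-
Kb = 10^(−4.26) = 5.50 × 10^-5
Kb = [OH-]²/(0.162 − [OH-]) = 5.50 × 10^-5
Assume [OH-] ≪ 0.162: [OH-] ≈ √(5.50 × 10^-5 × 0.162) = 2.98 × 10^-3 M
Check: 1.8% ionized — well under 5%, approximation valid.
pOH = 2.53, so pH = 14.00 − pOH = 11.47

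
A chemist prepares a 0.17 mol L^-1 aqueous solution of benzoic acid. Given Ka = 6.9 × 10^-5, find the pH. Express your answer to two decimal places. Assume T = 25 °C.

C6H5COOH ⇌ C6H5COO- + H+
Ka = [H+]²/(0.17 − [H+]) = 6.9 × 10^-5
Since Ka ≪ C₀, [H+] ≈ √(Ka·C₀) = 3.42 × 10^-3 M.
pH = −log[H+] = −log(3.42 × 10^-3) = 2.47

pH = 2.47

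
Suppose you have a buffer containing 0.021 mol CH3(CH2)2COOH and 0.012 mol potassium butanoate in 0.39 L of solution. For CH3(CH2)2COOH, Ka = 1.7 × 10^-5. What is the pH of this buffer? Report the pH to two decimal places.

pKa = −log(1.7 × 10^-5) = 4.770
pH = pKa + log([A⁻]/[HA]) = 4.770 + log(0.012/0.021)
pH = 4.770 + (-0.243) = 4.53

pH = 4.53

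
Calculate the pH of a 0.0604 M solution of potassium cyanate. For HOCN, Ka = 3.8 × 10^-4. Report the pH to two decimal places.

pH = 8.10

OCN- is the conjugate base of the weak acid HOCN.
Kb = Kw/Ka = 1.0×10^-14 / 3.8 × 10^-4 = 2.63 × 10^-11
Let x = [OH-] at equilibrium. Kb = x²/(0.0604 − x).
Assume x ≪ 0.0604: x ≈ √(2.63 × 10^-11 × 0.0604) = 1.26 × 10^-6 M
(x/C₀ = 0.0021% < 5%, so the approximation holds.)
pOH = 5.90, so pH = 14.00 − pOH = 8.10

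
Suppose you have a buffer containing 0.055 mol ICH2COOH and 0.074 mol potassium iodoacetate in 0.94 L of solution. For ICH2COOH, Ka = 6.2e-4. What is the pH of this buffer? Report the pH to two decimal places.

pKa = −log(6.2 × 10^-4) = 3.208
Henderson–Hasselbalch: pH = pKa + log([ICH2COO-]/[ICH2COOH]) = 3.208 + log(0.074/0.055)
pH = 3.208 + (+0.129) = 3.34

pH = 3.34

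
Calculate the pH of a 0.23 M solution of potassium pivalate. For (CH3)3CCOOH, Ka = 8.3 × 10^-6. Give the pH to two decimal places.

(CH3)3CCOO- is the conjugate base of the weak acid (CH3)3CCOOH.
Kb = Kw/Ka = 1.0×10^-14 / 8.3 × 10^-6 = 1.20 × 10^-9
Kb = [OH-]²/(0.23 − [OH-]) = 1.20 × 10^-9
Since Kb ≪ C₀, [OH-] ≈ √(Kb·C₀) = 1.66 × 10^-5 M.
pOH = 4.78, so pH = 14.00 − pOH = 9.22

pH = 9.22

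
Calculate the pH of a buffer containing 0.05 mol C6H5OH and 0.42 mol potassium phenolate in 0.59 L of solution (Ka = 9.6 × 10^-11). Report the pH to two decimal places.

pH = 10.94

pKa = −log(9.6 × 10^-11) = 10.018
pH = pKa + log([A⁻]/[HA]) = 10.018 + log(0.42/0.05)
pH = 10.018 + (+0.924) = 10.94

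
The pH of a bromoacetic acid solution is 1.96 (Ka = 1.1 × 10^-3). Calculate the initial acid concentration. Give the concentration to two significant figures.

C₀ = 1.2 × 10^-1 M

[H+] = 10^(-1.96) = 1.10 × 10^-2 M = x
Ka = x²/(C₀ − x) ⇒ C₀ = x + x²/Ka
C₀ = 1.10 × 10^-2 + (1.10 × 10^-2)²/(1.1 × 10^-3) = 1.21 × 10^-1 M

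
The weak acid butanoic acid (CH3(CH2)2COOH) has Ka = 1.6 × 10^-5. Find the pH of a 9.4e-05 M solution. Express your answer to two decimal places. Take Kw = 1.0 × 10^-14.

CH3(CH2)2COOH ⇌ CH3(CH2)2COO- + H+
Let x = [H+] at equilibrium. Ka = x²/(9.4e-05 − x).
The 5% rule fails; solving x² + Ka·x − Ka·C₀ = 0 exactly:
x = [−1.6e-05 + √(1.6e-05² + 6.02e-09)]/2 = 3.16 × 10^-5 M
pH = −log(3.16 × 10^-5) = 4.50

pH = 4.50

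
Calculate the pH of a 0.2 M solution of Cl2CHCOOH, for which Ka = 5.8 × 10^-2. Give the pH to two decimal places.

Cl2CHCOOH ⇌ Cl2CHCOO- + H+
Ka = [H+]²/(0.2 − [H+]) = 5.8 × 10^-2
The 5% rule fails; solving [H+]² + Ka·[H+] − Ka·C₀ = 0 exactly:
[H+] = [−0.058 + √(0.058² + 0.0464)]/2 = 8.25 × 10^-2 M
pH = −log[H+] = −log(8.25 × 10^-2) = 1.08

pH = 1.08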